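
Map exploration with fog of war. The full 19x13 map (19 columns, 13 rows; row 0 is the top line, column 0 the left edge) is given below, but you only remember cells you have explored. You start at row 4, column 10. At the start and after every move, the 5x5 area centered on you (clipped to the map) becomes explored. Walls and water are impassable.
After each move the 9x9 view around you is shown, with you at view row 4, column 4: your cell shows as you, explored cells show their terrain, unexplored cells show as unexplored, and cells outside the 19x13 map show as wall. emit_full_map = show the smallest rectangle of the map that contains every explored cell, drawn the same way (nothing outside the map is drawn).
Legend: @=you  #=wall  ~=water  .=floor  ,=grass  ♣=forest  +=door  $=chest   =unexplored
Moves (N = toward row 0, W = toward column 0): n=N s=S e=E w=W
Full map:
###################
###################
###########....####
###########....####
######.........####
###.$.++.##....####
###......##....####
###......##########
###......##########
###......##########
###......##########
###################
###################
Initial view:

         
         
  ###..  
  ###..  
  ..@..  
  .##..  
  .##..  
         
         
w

         
         
  ####.. 
  ####.. 
  ..@... 
  +.##.. 
  ..##.. 
         
         

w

         
         
  #####..
  #####..
  ..@....
  ++.##..
  ...##..
         
         

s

         
  #####..
  #####..
  .......
  ++@##..
  ...##..
  ...##  
         
         

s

  #####..
  #####..
  .......
  ++.##..
  ..@##..
  ...##  
  ...##  
         
         

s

  #####..
  .......
  ++.##..
  ...##..
  ..@##  
  ...##  
  ...##  
         
         

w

   #####.
   ......
  .++.##.
  ....##.
  ..@.## 
  ....## 
  ....## 
         
         

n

   #####.
   #####.
  #......
  .++.##.
  ..@.##.
  ....## 
  ....## 
  ....## 
         

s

   #####.
  #......
  .++.##.
  ....##.
  ..@.## 
  ....## 
  ....## 
         
         

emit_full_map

 #####..
 #####..
#.......
.++.##..
....##..
..@.##  
....##  
....##  

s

  #......
  .++.##.
  ....##.
  ....## 
  ..@.## 
  ....## 
  ....#  
         
         

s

  .++.##.
  ....##.
  ....## 
  ....## 
  ..@.## 
  ....#  
  #####  
         
#########

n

  #......
  .++.##.
  ....##.
  ....## 
  ..@.## 
  ....## 
  ....#  
  #####  
         

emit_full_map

 #####..
 #####..
#.......
.++.##..
....##..
....##  
..@.##  
....##  
....#   
#####   


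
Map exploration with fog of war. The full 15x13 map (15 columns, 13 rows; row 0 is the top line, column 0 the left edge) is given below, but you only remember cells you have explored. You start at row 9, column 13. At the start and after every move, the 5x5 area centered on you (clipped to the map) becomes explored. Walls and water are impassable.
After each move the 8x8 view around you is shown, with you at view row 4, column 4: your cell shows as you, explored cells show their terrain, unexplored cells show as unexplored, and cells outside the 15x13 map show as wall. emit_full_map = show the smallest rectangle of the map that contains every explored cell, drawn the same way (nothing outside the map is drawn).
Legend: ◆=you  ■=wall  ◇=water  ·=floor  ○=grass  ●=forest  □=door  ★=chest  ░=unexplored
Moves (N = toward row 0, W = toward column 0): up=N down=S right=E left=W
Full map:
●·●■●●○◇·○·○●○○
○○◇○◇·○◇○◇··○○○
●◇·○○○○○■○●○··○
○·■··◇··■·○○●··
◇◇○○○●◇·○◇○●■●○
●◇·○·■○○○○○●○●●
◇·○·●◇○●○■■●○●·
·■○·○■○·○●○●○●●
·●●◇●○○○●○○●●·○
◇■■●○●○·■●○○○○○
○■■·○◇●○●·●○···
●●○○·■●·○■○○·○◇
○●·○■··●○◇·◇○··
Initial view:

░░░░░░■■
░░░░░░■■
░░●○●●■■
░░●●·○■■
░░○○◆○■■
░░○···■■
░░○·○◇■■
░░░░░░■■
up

░░░░░░■■
░░░░░░■■
░░●○●·■■
░░●○●●■■
░░●●◆○■■
░░○○○○■■
░░○···■■
░░○·○◇■■

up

░░░░░░■■
░░░░░░■■
░░●○●●■■
░░●○●·■■
░░●○◆●■■
░░●●·○■■
░░○○○○■■
░░○···■■

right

░░░░░■■■
░░░░░■■■
░●○●●■■■
░●○●·■■■
░●○●◆■■■
░●●·○■■■
░○○○○■■■
░○···■■■

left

░░░░░░■■
░░░░░░■■
░░●○●●■■
░░●○●·■■
░░●○◆●■■
░░●●·○■■
░░○○○○■■
░░○···■■

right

░░░░░■■■
░░░░░■■■
░●○●●■■■
░●○●·■■■
░●○●◆■■■
░●●·○■■■
░○○○○■■■
░○···■■■

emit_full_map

●○●●
●○●·
●○●◆
●●·○
○○○○
○···
○·○◇

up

░░░░░■■■
░░░░░■■■
░░■●○■■■
░●○●●■■■
░●○●◆■■■
░●○●●■■■
░●●·○■■■
░○○○○■■■

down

░░░░░■■■
░░■●○■■■
░●○●●■■■
░●○●·■■■
░●○●◆■■■
░●●·○■■■
░○○○○■■■
░○···■■■

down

░░■●○■■■
░●○●●■■■
░●○●·■■■
░●○●●■■■
░●●·◆■■■
░○○○○■■■
░○···■■■
░○·○◇■■■

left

░░░■●○■■
░░●○●●■■
░░●○●·■■
░░●○●●■■
░░●●◆○■■
░░○○○○■■
░░○···■■
░░○·○◇■■

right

░░■●○■■■
░●○●●■■■
░●○●·■■■
░●○●●■■■
░●●·◆■■■
░○○○○■■■
░○···■■■
░○·○◇■■■

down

░●○●●■■■
░●○●·■■■
░●○●●■■■
░●●·○■■■
░○○○◆■■■
░○···■■■
░○·○◇■■■
░░░░░■■■

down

░●○●·■■■
░●○●●■■■
░●●·○■■■
░○○○○■■■
░○··◆■■■
░○·○◇■■■
░░○··■■■
■■■■■■■■

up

░●○●●■■■
░●○●·■■■
░●○●●■■■
░●●·○■■■
░○○○◆■■■
░○···■■■
░○·○◇■■■
░░○··■■■

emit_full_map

░■●○
●○●●
●○●·
●○●●
●●·○
○○○◆
○···
○·○◇
░○··


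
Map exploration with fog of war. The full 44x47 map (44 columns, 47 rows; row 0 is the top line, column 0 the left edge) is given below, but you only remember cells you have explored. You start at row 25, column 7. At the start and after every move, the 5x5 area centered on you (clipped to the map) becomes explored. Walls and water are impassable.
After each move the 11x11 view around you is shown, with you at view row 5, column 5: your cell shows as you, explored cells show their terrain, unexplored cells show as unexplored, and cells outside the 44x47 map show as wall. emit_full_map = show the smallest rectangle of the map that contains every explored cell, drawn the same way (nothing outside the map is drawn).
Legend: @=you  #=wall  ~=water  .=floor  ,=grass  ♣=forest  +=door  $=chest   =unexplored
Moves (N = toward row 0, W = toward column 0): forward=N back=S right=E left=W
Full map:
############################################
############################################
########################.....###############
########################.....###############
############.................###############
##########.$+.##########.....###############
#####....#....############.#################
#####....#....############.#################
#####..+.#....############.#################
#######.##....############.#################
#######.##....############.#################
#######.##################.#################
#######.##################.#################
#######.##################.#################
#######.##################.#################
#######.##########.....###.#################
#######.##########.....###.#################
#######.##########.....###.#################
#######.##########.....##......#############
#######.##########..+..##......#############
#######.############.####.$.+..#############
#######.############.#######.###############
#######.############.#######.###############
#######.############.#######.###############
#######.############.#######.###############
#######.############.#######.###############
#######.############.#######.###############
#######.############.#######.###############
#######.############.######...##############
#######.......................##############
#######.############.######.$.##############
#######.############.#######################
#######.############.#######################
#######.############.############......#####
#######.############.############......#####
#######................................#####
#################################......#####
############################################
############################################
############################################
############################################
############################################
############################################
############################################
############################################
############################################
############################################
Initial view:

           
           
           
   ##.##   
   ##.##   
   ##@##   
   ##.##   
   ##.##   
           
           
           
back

           
           
   ##.##   
   ##.##   
   ##.##   
   ##@##   
   ##.##   
   ##.##   
           
           
           

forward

           
           
           
   ##.##   
   ##.##   
   ##@##   
   ##.##   
   ##.##   
   ##.##   
           
           

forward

           
           
           
   ##.##   
   ##.##   
   ##@##   
   ##.##   
   ##.##   
   ##.##   
   ##.##   
           

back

           
           
   ##.##   
   ##.##   
   ##.##   
   ##@##   
   ##.##   
   ##.##   
   ##.##   
           
           

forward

           
           
           
   ##.##   
   ##.##   
   ##@##   
   ##.##   
   ##.##   
   ##.##   
   ##.##   
           

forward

           
           
           
   ##.##   
   ##.##   
   ##@##   
   ##.##   
   ##.##   
   ##.##   
   ##.##   
   ##.##   

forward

           
           
           
   ##.##   
   ##.##   
   ##@##   
   ##.##   
   ##.##   
   ##.##   
   ##.##   
   ##.##   

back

           
           
   ##.##   
   ##.##   
   ##.##   
   ##@##   
   ##.##   
   ##.##   
   ##.##   
   ##.##   
   ##.##   

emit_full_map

##.##
##.##
##.##
##@##
##.##
##.##
##.##
##.##
##.##

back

           
   ##.##   
   ##.##   
   ##.##   
   ##.##   
   ##@##   
   ##.##   
   ##.##   
   ##.##   
   ##.##   
           

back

   ##.##   
   ##.##   
   ##.##   
   ##.##   
   ##.##   
   ##@##   
   ##.##   
   ##.##   
   ##.##   
           
           

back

   ##.##   
   ##.##   
   ##.##   
   ##.##   
   ##.##   
   ##@##   
   ##.##   
   ##.##   
           
           
           

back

   ##.##   
   ##.##   
   ##.##   
   ##.##   
   ##.##   
   ##@##   
   ##.##   
   ##...   
           
           
           

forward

   ##.##   
   ##.##   
   ##.##   
   ##.##   
   ##.##   
   ##@##   
   ##.##   
   ##.##   
   ##...   
           
           

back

   ##.##   
   ##.##   
   ##.##   
   ##.##   
   ##.##   
   ##@##   
   ##.##   
   ##...   
           
           
           

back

   ##.##   
   ##.##   
   ##.##   
   ##.##   
   ##.##   
   ##@##   
   ##...   
   ##.##   
           
           
           

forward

   ##.##   
   ##.##   
   ##.##   
   ##.##   
   ##.##   
   ##@##   
   ##.##   
   ##...   
   ##.##   
           
           

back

   ##.##   
   ##.##   
   ##.##   
   ##.##   
   ##.##   
   ##@##   
   ##...   
   ##.##   
           
           
           

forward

   ##.##   
   ##.##   
   ##.##   
   ##.##   
   ##.##   
   ##@##   
   ##.##   
   ##...   
   ##.##   
           
           

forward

   ##.##   
   ##.##   
   ##.##   
   ##.##   
   ##.##   
   ##@##   
   ##.##   
   ##.##   
   ##...   
   ##.##   
           

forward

   ##.##   
   ##.##   
   ##.##   
   ##.##   
   ##.##   
   ##@##   
   ##.##   
   ##.##   
   ##.##   
   ##...   
   ##.##   

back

   ##.##   
   ##.##   
   ##.##   
   ##.##   
   ##.##   
   ##@##   
   ##.##   
   ##.##   
   ##...   
   ##.##   
           

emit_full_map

##.##
##.##
##.##
##.##
##.##
##.##
##@##
##.##
##.##
##...
##.##


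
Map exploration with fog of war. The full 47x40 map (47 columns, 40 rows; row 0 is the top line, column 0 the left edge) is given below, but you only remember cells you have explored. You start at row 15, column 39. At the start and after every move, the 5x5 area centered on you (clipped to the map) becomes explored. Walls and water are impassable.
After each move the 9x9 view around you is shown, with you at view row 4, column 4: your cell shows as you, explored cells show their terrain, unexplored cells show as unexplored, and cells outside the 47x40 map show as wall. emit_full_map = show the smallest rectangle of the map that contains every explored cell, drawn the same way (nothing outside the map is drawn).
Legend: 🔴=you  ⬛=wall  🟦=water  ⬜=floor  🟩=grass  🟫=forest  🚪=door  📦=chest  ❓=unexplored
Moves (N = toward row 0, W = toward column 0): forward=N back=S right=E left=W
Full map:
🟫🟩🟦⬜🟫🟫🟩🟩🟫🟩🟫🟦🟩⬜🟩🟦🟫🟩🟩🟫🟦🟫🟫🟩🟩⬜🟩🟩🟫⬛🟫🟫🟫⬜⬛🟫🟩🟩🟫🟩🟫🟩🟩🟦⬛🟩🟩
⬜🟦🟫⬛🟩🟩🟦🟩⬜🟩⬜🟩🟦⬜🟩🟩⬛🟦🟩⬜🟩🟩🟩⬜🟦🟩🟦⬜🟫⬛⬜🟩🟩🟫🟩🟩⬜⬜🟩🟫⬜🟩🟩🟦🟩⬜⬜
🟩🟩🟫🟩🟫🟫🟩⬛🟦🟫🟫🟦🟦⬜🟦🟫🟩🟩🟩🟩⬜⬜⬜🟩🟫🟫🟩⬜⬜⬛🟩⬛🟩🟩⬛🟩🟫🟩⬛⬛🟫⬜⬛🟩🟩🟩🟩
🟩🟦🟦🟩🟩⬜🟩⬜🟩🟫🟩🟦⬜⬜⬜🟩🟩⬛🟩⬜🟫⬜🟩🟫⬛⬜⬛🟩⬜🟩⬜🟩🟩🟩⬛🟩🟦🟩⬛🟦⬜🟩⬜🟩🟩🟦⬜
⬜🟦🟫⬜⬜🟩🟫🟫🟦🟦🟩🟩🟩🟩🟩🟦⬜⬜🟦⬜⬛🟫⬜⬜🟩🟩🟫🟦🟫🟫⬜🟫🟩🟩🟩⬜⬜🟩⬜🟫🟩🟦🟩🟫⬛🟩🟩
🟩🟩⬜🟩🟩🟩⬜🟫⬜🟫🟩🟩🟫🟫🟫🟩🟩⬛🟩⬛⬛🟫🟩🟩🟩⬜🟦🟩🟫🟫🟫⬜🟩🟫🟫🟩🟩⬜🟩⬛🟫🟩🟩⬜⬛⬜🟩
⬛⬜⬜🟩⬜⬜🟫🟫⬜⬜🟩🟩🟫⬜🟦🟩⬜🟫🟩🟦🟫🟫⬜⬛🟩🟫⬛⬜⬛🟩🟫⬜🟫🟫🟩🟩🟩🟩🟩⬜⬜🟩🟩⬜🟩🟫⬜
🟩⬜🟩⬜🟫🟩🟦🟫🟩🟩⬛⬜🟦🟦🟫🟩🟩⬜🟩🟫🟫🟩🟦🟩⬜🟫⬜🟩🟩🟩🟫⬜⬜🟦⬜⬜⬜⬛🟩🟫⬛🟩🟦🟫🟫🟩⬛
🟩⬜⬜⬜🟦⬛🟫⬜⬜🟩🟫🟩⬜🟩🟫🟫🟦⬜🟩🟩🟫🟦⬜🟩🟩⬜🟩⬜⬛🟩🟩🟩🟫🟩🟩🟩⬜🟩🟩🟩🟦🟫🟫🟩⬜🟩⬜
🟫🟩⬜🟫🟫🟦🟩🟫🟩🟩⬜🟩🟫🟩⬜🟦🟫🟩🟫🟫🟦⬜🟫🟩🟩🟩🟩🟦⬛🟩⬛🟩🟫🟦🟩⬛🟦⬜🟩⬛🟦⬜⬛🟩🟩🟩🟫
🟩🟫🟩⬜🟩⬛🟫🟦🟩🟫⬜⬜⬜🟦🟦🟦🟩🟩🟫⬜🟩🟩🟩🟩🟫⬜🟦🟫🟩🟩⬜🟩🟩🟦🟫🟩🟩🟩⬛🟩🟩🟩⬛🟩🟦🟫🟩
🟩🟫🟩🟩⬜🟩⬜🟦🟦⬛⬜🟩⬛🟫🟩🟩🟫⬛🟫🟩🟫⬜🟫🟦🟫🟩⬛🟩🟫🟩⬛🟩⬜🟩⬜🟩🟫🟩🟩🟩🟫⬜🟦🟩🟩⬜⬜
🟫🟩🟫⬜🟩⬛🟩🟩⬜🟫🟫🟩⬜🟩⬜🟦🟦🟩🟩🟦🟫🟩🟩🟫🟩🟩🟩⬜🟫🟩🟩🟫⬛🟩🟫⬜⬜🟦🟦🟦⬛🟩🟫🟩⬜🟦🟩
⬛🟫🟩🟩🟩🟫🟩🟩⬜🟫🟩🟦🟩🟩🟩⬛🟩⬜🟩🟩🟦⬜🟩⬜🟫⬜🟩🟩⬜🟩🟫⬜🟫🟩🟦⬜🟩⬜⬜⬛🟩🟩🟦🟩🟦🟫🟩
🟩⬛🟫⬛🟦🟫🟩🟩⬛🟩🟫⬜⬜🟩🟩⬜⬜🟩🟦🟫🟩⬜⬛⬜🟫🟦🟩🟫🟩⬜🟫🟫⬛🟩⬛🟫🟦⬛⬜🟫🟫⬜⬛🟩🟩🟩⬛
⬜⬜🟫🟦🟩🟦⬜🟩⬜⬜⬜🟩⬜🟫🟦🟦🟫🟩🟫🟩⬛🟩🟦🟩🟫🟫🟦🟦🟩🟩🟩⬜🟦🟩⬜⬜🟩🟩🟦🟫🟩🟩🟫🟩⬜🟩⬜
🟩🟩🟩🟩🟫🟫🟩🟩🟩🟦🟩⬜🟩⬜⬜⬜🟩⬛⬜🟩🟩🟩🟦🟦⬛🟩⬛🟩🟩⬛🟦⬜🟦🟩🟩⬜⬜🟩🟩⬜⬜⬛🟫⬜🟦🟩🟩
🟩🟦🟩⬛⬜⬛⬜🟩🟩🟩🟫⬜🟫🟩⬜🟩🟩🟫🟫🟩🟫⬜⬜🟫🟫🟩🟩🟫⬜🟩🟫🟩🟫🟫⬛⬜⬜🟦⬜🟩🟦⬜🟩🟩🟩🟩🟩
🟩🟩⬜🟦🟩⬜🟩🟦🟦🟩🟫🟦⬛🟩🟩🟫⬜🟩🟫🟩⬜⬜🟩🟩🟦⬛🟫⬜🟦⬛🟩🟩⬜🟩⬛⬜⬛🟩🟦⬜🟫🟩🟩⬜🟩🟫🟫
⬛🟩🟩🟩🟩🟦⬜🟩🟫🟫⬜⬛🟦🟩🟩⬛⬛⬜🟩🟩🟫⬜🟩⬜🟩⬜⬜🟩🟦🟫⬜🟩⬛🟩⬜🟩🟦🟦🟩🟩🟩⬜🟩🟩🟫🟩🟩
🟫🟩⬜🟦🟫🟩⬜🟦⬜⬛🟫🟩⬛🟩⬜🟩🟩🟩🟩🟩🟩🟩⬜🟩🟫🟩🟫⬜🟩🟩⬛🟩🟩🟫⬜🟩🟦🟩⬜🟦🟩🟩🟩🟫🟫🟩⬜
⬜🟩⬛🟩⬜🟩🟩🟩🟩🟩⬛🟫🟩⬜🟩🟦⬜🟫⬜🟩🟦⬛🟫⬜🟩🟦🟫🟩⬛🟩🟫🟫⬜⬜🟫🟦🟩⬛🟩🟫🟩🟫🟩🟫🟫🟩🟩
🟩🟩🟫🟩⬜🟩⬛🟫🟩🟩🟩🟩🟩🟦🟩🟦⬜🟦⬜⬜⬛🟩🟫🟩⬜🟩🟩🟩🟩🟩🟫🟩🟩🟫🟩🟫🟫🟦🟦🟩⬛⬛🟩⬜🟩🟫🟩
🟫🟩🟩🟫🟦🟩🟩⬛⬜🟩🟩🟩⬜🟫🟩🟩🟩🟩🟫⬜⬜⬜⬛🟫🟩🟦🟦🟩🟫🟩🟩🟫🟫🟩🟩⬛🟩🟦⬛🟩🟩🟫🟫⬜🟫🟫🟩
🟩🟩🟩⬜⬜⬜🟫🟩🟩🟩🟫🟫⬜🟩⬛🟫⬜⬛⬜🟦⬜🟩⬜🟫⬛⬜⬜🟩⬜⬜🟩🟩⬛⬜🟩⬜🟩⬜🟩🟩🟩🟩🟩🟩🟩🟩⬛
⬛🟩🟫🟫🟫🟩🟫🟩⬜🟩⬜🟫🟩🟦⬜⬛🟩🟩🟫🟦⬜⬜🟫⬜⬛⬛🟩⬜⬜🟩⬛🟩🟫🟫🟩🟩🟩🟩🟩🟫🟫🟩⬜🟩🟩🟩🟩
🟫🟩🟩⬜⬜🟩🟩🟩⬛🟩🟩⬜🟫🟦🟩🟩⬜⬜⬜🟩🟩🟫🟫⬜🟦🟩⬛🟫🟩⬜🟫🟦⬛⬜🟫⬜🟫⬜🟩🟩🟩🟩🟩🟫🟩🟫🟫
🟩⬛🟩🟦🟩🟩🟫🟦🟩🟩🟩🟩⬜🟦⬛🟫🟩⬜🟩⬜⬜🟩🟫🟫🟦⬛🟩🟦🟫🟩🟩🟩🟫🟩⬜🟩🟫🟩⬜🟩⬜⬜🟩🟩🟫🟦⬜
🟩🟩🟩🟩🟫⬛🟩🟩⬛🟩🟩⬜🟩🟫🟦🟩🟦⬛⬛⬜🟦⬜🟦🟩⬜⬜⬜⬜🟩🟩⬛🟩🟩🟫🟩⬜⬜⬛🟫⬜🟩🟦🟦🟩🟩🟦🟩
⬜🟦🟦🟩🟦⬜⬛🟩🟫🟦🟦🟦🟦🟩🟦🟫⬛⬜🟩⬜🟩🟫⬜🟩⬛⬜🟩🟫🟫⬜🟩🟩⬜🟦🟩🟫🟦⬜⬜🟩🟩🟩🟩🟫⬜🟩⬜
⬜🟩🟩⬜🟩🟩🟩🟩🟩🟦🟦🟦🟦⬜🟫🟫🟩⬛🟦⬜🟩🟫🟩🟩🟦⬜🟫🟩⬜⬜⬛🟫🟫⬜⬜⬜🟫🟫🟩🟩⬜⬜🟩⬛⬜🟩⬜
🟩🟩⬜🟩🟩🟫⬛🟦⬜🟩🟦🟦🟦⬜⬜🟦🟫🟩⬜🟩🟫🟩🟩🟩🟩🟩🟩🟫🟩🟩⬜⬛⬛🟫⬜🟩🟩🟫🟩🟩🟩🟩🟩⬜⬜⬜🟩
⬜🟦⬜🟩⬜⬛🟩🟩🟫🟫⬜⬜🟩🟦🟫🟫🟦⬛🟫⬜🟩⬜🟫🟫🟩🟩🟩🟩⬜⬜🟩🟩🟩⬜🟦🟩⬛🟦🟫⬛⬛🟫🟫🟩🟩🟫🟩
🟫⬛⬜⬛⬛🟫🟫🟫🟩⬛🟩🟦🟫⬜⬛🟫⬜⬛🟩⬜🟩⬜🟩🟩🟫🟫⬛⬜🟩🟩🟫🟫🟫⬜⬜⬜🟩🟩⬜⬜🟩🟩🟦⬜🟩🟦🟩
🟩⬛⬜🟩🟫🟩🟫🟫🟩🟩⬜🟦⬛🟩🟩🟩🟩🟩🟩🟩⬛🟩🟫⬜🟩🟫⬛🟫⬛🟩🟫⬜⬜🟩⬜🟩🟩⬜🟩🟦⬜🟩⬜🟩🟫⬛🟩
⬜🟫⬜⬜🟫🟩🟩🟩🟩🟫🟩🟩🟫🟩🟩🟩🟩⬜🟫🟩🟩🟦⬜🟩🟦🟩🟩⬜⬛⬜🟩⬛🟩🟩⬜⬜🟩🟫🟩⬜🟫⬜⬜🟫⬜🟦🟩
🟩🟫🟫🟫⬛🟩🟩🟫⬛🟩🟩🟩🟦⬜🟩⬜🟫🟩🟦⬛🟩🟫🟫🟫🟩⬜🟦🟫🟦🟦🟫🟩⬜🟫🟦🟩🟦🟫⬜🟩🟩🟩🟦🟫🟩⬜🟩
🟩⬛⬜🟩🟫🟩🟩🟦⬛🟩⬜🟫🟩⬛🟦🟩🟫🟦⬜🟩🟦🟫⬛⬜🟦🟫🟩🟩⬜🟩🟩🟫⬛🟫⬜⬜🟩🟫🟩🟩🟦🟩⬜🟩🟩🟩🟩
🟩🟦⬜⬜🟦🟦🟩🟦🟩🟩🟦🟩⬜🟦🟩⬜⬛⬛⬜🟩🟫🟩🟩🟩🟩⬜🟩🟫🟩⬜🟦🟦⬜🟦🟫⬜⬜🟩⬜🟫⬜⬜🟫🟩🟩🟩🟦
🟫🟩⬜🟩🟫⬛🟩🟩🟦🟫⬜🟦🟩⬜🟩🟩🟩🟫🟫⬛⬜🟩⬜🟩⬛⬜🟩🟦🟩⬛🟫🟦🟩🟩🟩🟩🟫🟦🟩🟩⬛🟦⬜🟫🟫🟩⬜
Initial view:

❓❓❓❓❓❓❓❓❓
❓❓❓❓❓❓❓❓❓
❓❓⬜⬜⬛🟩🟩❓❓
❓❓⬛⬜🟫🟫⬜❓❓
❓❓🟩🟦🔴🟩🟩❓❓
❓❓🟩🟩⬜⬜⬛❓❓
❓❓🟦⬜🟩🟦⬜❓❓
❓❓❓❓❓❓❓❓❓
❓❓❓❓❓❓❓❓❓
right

❓❓❓❓❓❓❓❓❓
❓❓❓❓❓❓❓❓❓
❓⬜⬜⬛🟩🟩🟦❓❓
❓⬛⬜🟫🟫⬜⬛❓❓
❓🟩🟦🟫🔴🟩🟫❓❓
❓🟩🟩⬜⬜⬛🟫❓❓
❓🟦⬜🟩🟦⬜🟩❓❓
❓❓❓❓❓❓❓❓❓
❓❓❓❓❓❓❓❓❓

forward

❓❓❓❓❓❓❓❓❓
❓❓❓❓❓❓❓❓❓
❓❓🟦🟦⬛🟩🟫❓❓
❓⬜⬜⬛🟩🟩🟦❓❓
❓⬛⬜🟫🔴⬜⬛❓❓
❓🟩🟦🟫🟩🟩🟫❓❓
❓🟩🟩⬜⬜⬛🟫❓❓
❓🟦⬜🟩🟦⬜🟩❓❓
❓❓❓❓❓❓❓❓❓

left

❓❓❓❓❓❓❓❓❓
❓❓❓❓❓❓❓❓❓
❓❓🟦🟦🟦⬛🟩🟫❓
❓❓⬜⬜⬛🟩🟩🟦❓
❓❓⬛⬜🔴🟫⬜⬛❓
❓❓🟩🟦🟫🟩🟩🟫❓
❓❓🟩🟩⬜⬜⬛🟫❓
❓❓🟦⬜🟩🟦⬜🟩❓
❓❓❓❓❓❓❓❓❓

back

❓❓❓❓❓❓❓❓❓
❓❓🟦🟦🟦⬛🟩🟫❓
❓❓⬜⬜⬛🟩🟩🟦❓
❓❓⬛⬜🟫🟫⬜⬛❓
❓❓🟩🟦🔴🟩🟩🟫❓
❓❓🟩🟩⬜⬜⬛🟫❓
❓❓🟦⬜🟩🟦⬜🟩❓
❓❓❓❓❓❓❓❓❓
❓❓❓❓❓❓❓❓❓

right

❓❓❓❓❓❓❓❓❓
❓🟦🟦🟦⬛🟩🟫❓❓
❓⬜⬜⬛🟩🟩🟦❓❓
❓⬛⬜🟫🟫⬜⬛❓❓
❓🟩🟦🟫🔴🟩🟫❓❓
❓🟩🟩⬜⬜⬛🟫❓❓
❓🟦⬜🟩🟦⬜🟩❓❓
❓❓❓❓❓❓❓❓❓
❓❓❓❓❓❓❓❓❓

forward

❓❓❓❓❓❓❓❓❓
❓❓❓❓❓❓❓❓❓
❓🟦🟦🟦⬛🟩🟫❓❓
❓⬜⬜⬛🟩🟩🟦❓❓
❓⬛⬜🟫🔴⬜⬛❓❓
❓🟩🟦🟫🟩🟩🟫❓❓
❓🟩🟩⬜⬜⬛🟫❓❓
❓🟦⬜🟩🟦⬜🟩❓❓
❓❓❓❓❓❓❓❓❓

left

❓❓❓❓❓❓❓❓❓
❓❓❓❓❓❓❓❓❓
❓❓🟦🟦🟦⬛🟩🟫❓
❓❓⬜⬜⬛🟩🟩🟦❓
❓❓⬛⬜🔴🟫⬜⬛❓
❓❓🟩🟦🟫🟩🟩🟫❓
❓❓🟩🟩⬜⬜⬛🟫❓
❓❓🟦⬜🟩🟦⬜🟩❓
❓❓❓❓❓❓❓❓❓

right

❓❓❓❓❓❓❓❓❓
❓❓❓❓❓❓❓❓❓
❓🟦🟦🟦⬛🟩🟫❓❓
❓⬜⬜⬛🟩🟩🟦❓❓
❓⬛⬜🟫🔴⬜⬛❓❓
❓🟩🟦🟫🟩🟩🟫❓❓
❓🟩🟩⬜⬜⬛🟫❓❓
❓🟦⬜🟩🟦⬜🟩❓❓
❓❓❓❓❓❓❓❓❓


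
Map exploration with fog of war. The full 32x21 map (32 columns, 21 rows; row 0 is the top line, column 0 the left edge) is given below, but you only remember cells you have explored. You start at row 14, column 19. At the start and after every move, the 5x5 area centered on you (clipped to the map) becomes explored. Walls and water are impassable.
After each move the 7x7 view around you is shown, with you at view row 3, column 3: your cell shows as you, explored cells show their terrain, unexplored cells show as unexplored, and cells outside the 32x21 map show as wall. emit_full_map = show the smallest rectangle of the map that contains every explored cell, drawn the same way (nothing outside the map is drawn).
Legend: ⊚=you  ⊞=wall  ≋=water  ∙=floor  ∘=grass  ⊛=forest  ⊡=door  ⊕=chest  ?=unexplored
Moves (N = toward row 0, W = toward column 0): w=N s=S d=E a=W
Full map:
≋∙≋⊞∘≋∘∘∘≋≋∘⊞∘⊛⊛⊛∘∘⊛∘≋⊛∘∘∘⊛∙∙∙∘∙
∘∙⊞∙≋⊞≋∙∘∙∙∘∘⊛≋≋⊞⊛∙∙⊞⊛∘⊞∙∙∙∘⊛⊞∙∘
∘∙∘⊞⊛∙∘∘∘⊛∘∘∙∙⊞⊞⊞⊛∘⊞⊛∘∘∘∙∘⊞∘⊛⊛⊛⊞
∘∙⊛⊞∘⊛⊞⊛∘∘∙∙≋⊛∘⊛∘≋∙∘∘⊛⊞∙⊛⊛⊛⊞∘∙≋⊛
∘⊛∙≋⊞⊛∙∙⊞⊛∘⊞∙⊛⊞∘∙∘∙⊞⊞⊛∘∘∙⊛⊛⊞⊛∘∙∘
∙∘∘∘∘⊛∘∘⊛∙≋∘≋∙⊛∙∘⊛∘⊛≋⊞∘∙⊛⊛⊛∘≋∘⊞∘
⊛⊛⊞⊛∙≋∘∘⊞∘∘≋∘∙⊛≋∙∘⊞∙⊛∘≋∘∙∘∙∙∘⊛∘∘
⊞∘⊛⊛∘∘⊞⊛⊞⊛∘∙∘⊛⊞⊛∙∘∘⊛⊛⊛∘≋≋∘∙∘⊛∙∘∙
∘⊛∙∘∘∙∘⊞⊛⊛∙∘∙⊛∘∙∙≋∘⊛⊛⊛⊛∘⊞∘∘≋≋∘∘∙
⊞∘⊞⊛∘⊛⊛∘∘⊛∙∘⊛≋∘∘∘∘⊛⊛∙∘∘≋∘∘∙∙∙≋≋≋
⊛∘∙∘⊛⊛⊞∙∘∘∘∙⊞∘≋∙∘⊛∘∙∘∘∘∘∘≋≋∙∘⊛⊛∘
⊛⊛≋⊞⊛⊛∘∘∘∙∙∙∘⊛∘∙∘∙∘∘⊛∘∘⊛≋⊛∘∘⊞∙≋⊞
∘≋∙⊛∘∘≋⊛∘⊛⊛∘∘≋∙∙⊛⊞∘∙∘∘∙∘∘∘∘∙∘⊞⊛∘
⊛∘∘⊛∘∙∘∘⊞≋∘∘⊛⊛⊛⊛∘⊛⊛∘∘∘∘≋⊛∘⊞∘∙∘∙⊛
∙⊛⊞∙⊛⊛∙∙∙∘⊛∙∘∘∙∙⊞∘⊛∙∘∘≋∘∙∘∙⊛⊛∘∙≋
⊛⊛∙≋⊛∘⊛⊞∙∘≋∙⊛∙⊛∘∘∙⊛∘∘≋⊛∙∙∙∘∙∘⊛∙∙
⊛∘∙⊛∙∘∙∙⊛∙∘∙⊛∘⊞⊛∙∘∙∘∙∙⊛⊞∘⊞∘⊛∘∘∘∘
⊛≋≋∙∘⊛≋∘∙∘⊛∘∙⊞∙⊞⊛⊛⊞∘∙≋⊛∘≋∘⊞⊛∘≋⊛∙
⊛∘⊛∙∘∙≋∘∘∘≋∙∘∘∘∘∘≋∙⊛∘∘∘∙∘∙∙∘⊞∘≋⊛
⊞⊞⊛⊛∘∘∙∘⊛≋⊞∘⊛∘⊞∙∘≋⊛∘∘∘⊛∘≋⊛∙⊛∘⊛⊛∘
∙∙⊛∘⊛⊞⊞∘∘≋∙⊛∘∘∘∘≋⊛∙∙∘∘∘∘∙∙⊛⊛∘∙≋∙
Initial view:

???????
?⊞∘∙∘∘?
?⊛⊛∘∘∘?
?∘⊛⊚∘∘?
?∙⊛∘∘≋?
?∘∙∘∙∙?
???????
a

???????
?⊛⊞∘∙∘∘
?∘⊛⊛∘∘∘
?⊞∘⊚∙∘∘
?∘∙⊛∘∘≋
?∙∘∙∘∙∙
???????

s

?⊛⊞∘∙∘∘
?∘⊛⊛∘∘∘
?⊞∘⊛∙∘∘
?∘∙⊚∘∘≋
?∙∘∙∘∙∙
?⊛⊛⊞∘∙?
???????

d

⊛⊞∘∙∘∘?
∘⊛⊛∘∘∘?
⊞∘⊛∙∘∘?
∘∙⊛⊚∘≋?
∙∘∙∘∙∙?
⊛⊛⊞∘∙≋?
???????

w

???????
⊛⊞∘∙∘∘?
∘⊛⊛∘∘∘?
⊞∘⊛⊚∘∘?
∘∙⊛∘∘≋?
∙∘∙∘∙∙?
⊛⊛⊞∘∙≋?

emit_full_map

⊛⊞∘∙∘∘
∘⊛⊛∘∘∘
⊞∘⊛⊚∘∘
∘∙⊛∘∘≋
∙∘∙∘∙∙
⊛⊛⊞∘∙≋

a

???????
?⊛⊞∘∙∘∘
?∘⊛⊛∘∘∘
?⊞∘⊚∙∘∘
?∘∙⊛∘∘≋
?∙∘∙∘∙∙
?⊛⊛⊞∘∙≋

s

?⊛⊞∘∙∘∘
?∘⊛⊛∘∘∘
?⊞∘⊛∙∘∘
?∘∙⊚∘∘≋
?∙∘∙∘∙∙
?⊛⊛⊞∘∙≋
???????

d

⊛⊞∘∙∘∘?
∘⊛⊛∘∘∘?
⊞∘⊛∙∘∘?
∘∙⊛⊚∘≋?
∙∘∙∘∙∙?
⊛⊛⊞∘∙≋?
???????

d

⊞∘∙∘∘??
⊛⊛∘∘∘∘?
∘⊛∙∘∘≋?
∙⊛∘⊚≋⊛?
∘∙∘∙∙⊛?
⊛⊞∘∙≋⊛?
???????

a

⊛⊞∘∙∘∘?
∘⊛⊛∘∘∘∘
⊞∘⊛∙∘∘≋
∘∙⊛⊚∘≋⊛
∙∘∙∘∙∙⊛
⊛⊛⊞∘∙≋⊛
???????

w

???????
⊛⊞∘∙∘∘?
∘⊛⊛∘∘∘∘
⊞∘⊛⊚∘∘≋
∘∙⊛∘∘≋⊛
∙∘∙∘∙∙⊛
⊛⊛⊞∘∙≋⊛

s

⊛⊞∘∙∘∘?
∘⊛⊛∘∘∘∘
⊞∘⊛∙∘∘≋
∘∙⊛⊚∘≋⊛
∙∘∙∘∙∙⊛
⊛⊛⊞∘∙≋⊛
???????

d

⊞∘∙∘∘??
⊛⊛∘∘∘∘?
∘⊛∙∘∘≋?
∙⊛∘⊚≋⊛?
∘∙∘∙∙⊛?
⊛⊞∘∙≋⊛?
???????

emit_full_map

⊛⊞∘∙∘∘?
∘⊛⊛∘∘∘∘
⊞∘⊛∙∘∘≋
∘∙⊛∘⊚≋⊛
∙∘∙∘∙∙⊛
⊛⊛⊞∘∙≋⊛

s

⊛⊛∘∘∘∘?
∘⊛∙∘∘≋?
∙⊛∘∘≋⊛?
∘∙∘⊚∙⊛?
⊛⊞∘∙≋⊛?
?∙⊛∘∘∘?
???????

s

∘⊛∙∘∘≋?
∙⊛∘∘≋⊛?
∘∙∘∙∙⊛?
⊛⊞∘⊚≋⊛?
?∙⊛∘∘∘?
?⊛∘∘∘⊛?
???????

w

⊛⊛∘∘∘∘?
∘⊛∙∘∘≋?
∙⊛∘∘≋⊛?
∘∙∘⊚∙⊛?
⊛⊞∘∙≋⊛?
?∙⊛∘∘∘?
?⊛∘∘∘⊛?

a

∘⊛⊛∘∘∘∘
⊞∘⊛∙∘∘≋
∘∙⊛∘∘≋⊛
∙∘∙⊚∙∙⊛
⊛⊛⊞∘∙≋⊛
?≋∙⊛∘∘∘
??⊛∘∘∘⊛

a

?∘⊛⊛∘∘∘
?⊞∘⊛∙∘∘
?∘∙⊛∘∘≋
?∙∘⊚∘∙∙
?⊛⊛⊞∘∙≋
?∘≋∙⊛∘∘
???⊛∘∘∘

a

??∘⊛⊛∘∘
?∙⊞∘⊛∙∘
?∘∘∙⊛∘∘
?⊛∙⊚∙∘∙
?⊞⊛⊛⊞∘∙
?∘∘≋∙⊛∘
????⊛∘∘

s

?∙⊞∘⊛∙∘
?∘∘∙⊛∘∘
?⊛∙∘∙∘∙
?⊞⊛⊚⊞∘∙
?∘∘≋∙⊛∘
?∙∘≋⊛∘∘
???????

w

??∘⊛⊛∘∘
?∙⊞∘⊛∙∘
?∘∘∙⊛∘∘
?⊛∙⊚∙∘∙
?⊞⊛⊛⊞∘∙
?∘∘≋∙⊛∘
?∙∘≋⊛∘∘

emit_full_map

?⊛⊞∘∙∘∘?
?∘⊛⊛∘∘∘∘
∙⊞∘⊛∙∘∘≋
∘∘∙⊛∘∘≋⊛
⊛∙⊚∙∘∙∙⊛
⊞⊛⊛⊞∘∙≋⊛
∘∘≋∙⊛∘∘∘
∙∘≋⊛∘∘∘⊛

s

?∙⊞∘⊛∙∘
?∘∘∙⊛∘∘
?⊛∙∘∙∘∙
?⊞⊛⊚⊞∘∙
?∘∘≋∙⊛∘
?∙∘≋⊛∘∘
???????

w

??∘⊛⊛∘∘
?∙⊞∘⊛∙∘
?∘∘∙⊛∘∘
?⊛∙⊚∙∘∙
?⊞⊛⊛⊞∘∙
?∘∘≋∙⊛∘
?∙∘≋⊛∘∘

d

?∘⊛⊛∘∘∘
∙⊞∘⊛∙∘∘
∘∘∙⊛∘∘≋
⊛∙∘⊚∘∙∙
⊞⊛⊛⊞∘∙≋
∘∘≋∙⊛∘∘
∙∘≋⊛∘∘∘

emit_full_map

?⊛⊞∘∙∘∘?
?∘⊛⊛∘∘∘∘
∙⊞∘⊛∙∘∘≋
∘∘∙⊛∘∘≋⊛
⊛∙∘⊚∘∙∙⊛
⊞⊛⊛⊞∘∙≋⊛
∘∘≋∙⊛∘∘∘
∙∘≋⊛∘∘∘⊛


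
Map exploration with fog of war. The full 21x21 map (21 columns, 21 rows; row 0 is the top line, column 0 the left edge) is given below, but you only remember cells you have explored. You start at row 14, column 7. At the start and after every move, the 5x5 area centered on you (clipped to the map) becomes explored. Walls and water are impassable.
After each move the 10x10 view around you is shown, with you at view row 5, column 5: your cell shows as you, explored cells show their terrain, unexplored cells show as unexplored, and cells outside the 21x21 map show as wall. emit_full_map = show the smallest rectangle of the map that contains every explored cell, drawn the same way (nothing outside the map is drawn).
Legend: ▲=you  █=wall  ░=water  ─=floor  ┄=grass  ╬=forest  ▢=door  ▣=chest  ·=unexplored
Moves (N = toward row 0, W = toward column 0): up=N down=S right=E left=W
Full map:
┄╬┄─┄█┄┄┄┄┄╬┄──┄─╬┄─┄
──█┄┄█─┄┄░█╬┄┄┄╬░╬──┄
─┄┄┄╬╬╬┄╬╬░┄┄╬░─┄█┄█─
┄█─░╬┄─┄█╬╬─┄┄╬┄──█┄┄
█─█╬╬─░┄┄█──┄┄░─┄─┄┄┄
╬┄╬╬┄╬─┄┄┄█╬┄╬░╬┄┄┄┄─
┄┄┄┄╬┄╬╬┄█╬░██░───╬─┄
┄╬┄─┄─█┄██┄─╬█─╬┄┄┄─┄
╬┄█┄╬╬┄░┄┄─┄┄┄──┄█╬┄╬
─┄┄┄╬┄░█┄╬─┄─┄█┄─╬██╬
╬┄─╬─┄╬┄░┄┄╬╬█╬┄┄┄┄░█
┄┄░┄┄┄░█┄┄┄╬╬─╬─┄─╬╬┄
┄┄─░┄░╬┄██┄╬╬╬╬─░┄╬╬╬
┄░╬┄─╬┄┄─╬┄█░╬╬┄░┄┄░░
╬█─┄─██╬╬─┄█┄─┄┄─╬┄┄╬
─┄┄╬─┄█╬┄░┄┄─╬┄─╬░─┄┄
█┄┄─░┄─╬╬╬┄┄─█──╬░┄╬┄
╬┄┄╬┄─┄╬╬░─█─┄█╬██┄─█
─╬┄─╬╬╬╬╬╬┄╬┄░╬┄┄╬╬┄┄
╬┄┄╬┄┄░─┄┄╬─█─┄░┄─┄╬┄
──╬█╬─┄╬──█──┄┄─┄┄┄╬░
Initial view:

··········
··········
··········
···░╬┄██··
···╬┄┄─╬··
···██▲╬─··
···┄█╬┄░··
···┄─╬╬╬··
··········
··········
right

··········
··········
··········
··░╬┄██┄··
··╬┄┄─╬┄··
··██╬▲─┄··
··┄█╬┄░┄··
··┄─╬╬╬┄··
··········
··········

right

··········
··········
··········
·░╬┄██┄╬··
·╬┄┄─╬┄█··
·██╬╬▲┄█··
·┄█╬┄░┄┄··
·┄─╬╬╬┄┄··
··········
··········

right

··········
··········
··········
░╬┄██┄╬╬··
╬┄┄─╬┄█░··
██╬╬─▲█┄··
┄█╬┄░┄┄─··
┄─╬╬╬┄┄─··
··········
··········

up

··········
··········
··········
···┄┄┄╬╬··
░╬┄██┄╬╬··
╬┄┄─╬▲█░··
██╬╬─┄█┄··
┄█╬┄░┄┄─··
┄─╬╬╬┄┄─··
··········

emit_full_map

···┄┄┄╬╬
░╬┄██┄╬╬
╬┄┄─╬▲█░
██╬╬─┄█┄
┄█╬┄░┄┄─
┄─╬╬╬┄┄─

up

··········
··········
··········
···░┄┄╬╬··
···┄┄┄╬╬··
░╬┄██▲╬╬··
╬┄┄─╬┄█░··
██╬╬─┄█┄··
┄█╬┄░┄┄─··
┄─╬╬╬┄┄─··

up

··········
··········
··········
···┄╬─┄─··
···░┄┄╬╬··
···┄┄▲╬╬··
░╬┄██┄╬╬··
╬┄┄─╬┄█░··
██╬╬─┄█┄··
┄█╬┄░┄┄─··

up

··········
··········
··········
···┄┄─┄┄··
···┄╬─┄─··
···░┄▲╬╬··
···┄┄┄╬╬··
░╬┄██┄╬╬··
╬┄┄─╬┄█░··
██╬╬─┄█┄··

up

··········
··········
··········
···██┄─╬··
···┄┄─┄┄··
···┄╬▲┄─··
···░┄┄╬╬··
···┄┄┄╬╬··
░╬┄██┄╬╬··
╬┄┄─╬┄█░··

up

··········
··········
··········
···┄█╬░█··
···██┄─╬··
···┄┄▲┄┄··
···┄╬─┄─··
···░┄┄╬╬··
···┄┄┄╬╬··
░╬┄██┄╬╬··

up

··········
··········
··········
···┄┄█╬┄··
···┄█╬░█··
···██▲─╬··
···┄┄─┄┄··
···┄╬─┄─··
···░┄┄╬╬··
···┄┄┄╬╬··

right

··········
··········
··········
··┄┄█╬┄╬··
··┄█╬░██··
··██┄▲╬█··
··┄┄─┄┄┄··
··┄╬─┄─┄··
··░┄┄╬╬···
··┄┄┄╬╬···

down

··········
··········
··┄┄█╬┄╬··
··┄█╬░██··
··██┄─╬█··
··┄┄─▲┄┄··
··┄╬─┄─┄··
··░┄┄╬╬█··
··┄┄┄╬╬···
╬┄██┄╬╬···

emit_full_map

···┄┄█╬┄╬
···┄█╬░██
···██┄─╬█
···┄┄─▲┄┄
···┄╬─┄─┄
···░┄┄╬╬█
···┄┄┄╬╬·
░╬┄██┄╬╬·
╬┄┄─╬┄█░·
██╬╬─┄█┄·
┄█╬┄░┄┄─·
┄─╬╬╬┄┄─·

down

··········
··┄┄█╬┄╬··
··┄█╬░██··
··██┄─╬█··
··┄┄─┄┄┄··
··┄╬─▲─┄··
··░┄┄╬╬█··
··┄┄┄╬╬─··
╬┄██┄╬╬···
┄┄─╬┄█░···

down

··┄┄█╬┄╬··
··┄█╬░██··
··██┄─╬█··
··┄┄─┄┄┄··
··┄╬─┄─┄··
··░┄┄▲╬█··
··┄┄┄╬╬─··
╬┄██┄╬╬╬··
┄┄─╬┄█░···
█╬╬─┄█┄···

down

··┄█╬░██··
··██┄─╬█··
··┄┄─┄┄┄··
··┄╬─┄─┄··
··░┄┄╬╬█··
··┄┄┄▲╬─··
╬┄██┄╬╬╬··
┄┄─╬┄█░╬··
█╬╬─┄█┄···
█╬┄░┄┄─···

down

··██┄─╬█··
··┄┄─┄┄┄··
··┄╬─┄─┄··
··░┄┄╬╬█··
··┄┄┄╬╬─··
╬┄██┄▲╬╬··
┄┄─╬┄█░╬··
█╬╬─┄█┄─··
█╬┄░┄┄─···
─╬╬╬┄┄─···

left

···██┄─╬█·
···┄┄─┄┄┄·
···┄╬─┄─┄·
···░┄┄╬╬█·
···┄┄┄╬╬─·
░╬┄██▲╬╬╬·
╬┄┄─╬┄█░╬·
██╬╬─┄█┄─·
┄█╬┄░┄┄─··
┄─╬╬╬┄┄─··

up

···┄█╬░██·
···██┄─╬█·
···┄┄─┄┄┄·
···┄╬─┄─┄·
···░┄┄╬╬█·
···┄┄▲╬╬─·
░╬┄██┄╬╬╬·
╬┄┄─╬┄█░╬·
██╬╬─┄█┄─·
┄█╬┄░┄┄─··

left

····┄█╬░██
····██┄─╬█
····┄┄─┄┄┄
···█┄╬─┄─┄
···┄░┄┄╬╬█
···█┄▲┄╬╬─
·░╬┄██┄╬╬╬
·╬┄┄─╬┄█░╬
·██╬╬─┄█┄─
·┄█╬┄░┄┄─·

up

····┄┄█╬┄╬
····┄█╬░██
····██┄─╬█
···░┄┄─┄┄┄
···█┄╬─┄─┄
···┄░▲┄╬╬█
···█┄┄┄╬╬─
·░╬┄██┄╬╬╬
·╬┄┄─╬┄█░╬
·██╬╬─┄█┄─

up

··········
····┄┄█╬┄╬
····┄█╬░██
···┄██┄─╬█
···░┄┄─┄┄┄
···█┄▲─┄─┄
···┄░┄┄╬╬█
···█┄┄┄╬╬─
·░╬┄██┄╬╬╬
·╬┄┄─╬┄█░╬

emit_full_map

···┄┄█╬┄╬
···┄█╬░██
··┄██┄─╬█
··░┄┄─┄┄┄
··█┄▲─┄─┄
··┄░┄┄╬╬█
··█┄┄┄╬╬─
░╬┄██┄╬╬╬
╬┄┄─╬┄█░╬
██╬╬─┄█┄─
┄█╬┄░┄┄─·
┄─╬╬╬┄┄─·

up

··········
··········
····┄┄█╬┄╬
···╬┄█╬░██
···┄██┄─╬█
···░┄▲─┄┄┄
···█┄╬─┄─┄
···┄░┄┄╬╬█
···█┄┄┄╬╬─
·░╬┄██┄╬╬╬

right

··········
··········
···┄┄█╬┄╬·
··╬┄█╬░██·
··┄██┄─╬█·
··░┄┄▲┄┄┄·
··█┄╬─┄─┄·
··┄░┄┄╬╬█·
··█┄┄┄╬╬─·
░╬┄██┄╬╬╬·

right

··········
··········
··┄┄█╬┄╬··
·╬┄█╬░██··
·┄██┄─╬█··
·░┄┄─▲┄┄··
·█┄╬─┄─┄··
·┄░┄┄╬╬█··
·█┄┄┄╬╬─··
╬┄██┄╬╬╬··

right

··········
··········
·┄┄█╬┄╬···
╬┄█╬░██░··
┄██┄─╬█─··
░┄┄─┄▲┄─··
█┄╬─┄─┄█··
┄░┄┄╬╬█╬··
█┄┄┄╬╬─···
┄██┄╬╬╬···

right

··········
··········
┄┄█╬┄╬····
┄█╬░██░─··
██┄─╬█─╬··
┄┄─┄┄▲──··
┄╬─┄─┄█┄··
░┄┄╬╬█╬┄··
┄┄┄╬╬─····
██┄╬╬╬····

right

··········
··········
┄█╬┄╬·····
█╬░██░──··
█┄─╬█─╬┄··
┄─┄┄┄▲─┄··
╬─┄─┄█┄─··
┄┄╬╬█╬┄┄··
┄┄╬╬─·····
█┄╬╬╬·····

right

··········
··········
█╬┄╬······
╬░██░───··
┄─╬█─╬┄┄··
─┄┄┄─▲┄█··
─┄─┄█┄─╬··
┄╬╬█╬┄┄┄··
┄╬╬─······
┄╬╬╬······

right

··········
··········
╬┄╬·······
░██░───╬··
─╬█─╬┄┄┄··
┄┄┄──▲█╬··
┄─┄█┄─╬█··
╬╬█╬┄┄┄┄··
╬╬─·······
╬╬╬·······

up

··········
··········
··········
╬┄╬░╬┄┄┄··
░██░───╬··
─╬█─╬▲┄┄··
┄┄┄──┄█╬··
┄─┄█┄─╬█··
╬╬█╬┄┄┄┄··
╬╬─·······

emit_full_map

···┄┄█╬┄╬░╬┄┄┄
··╬┄█╬░██░───╬
··┄██┄─╬█─╬▲┄┄
··░┄┄─┄┄┄──┄█╬
··█┄╬─┄─┄█┄─╬█
··┄░┄┄╬╬█╬┄┄┄┄
··█┄┄┄╬╬─·····
░╬┄██┄╬╬╬·····
╬┄┄─╬┄█░╬·····
██╬╬─┄█┄─·····
┄█╬┄░┄┄─······
┄─╬╬╬┄┄─······

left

··········
··········
··········
█╬┄╬░╬┄┄┄·
╬░██░───╬·
┄─╬█─▲┄┄┄·
─┄┄┄──┄█╬·
─┄─┄█┄─╬█·
┄╬╬█╬┄┄┄┄·
┄╬╬─······

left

··········
··········
··········
┄█╬┄╬░╬┄┄┄
█╬░██░───╬
█┄─╬█▲╬┄┄┄
┄─┄┄┄──┄█╬
╬─┄─┄█┄─╬█
┄┄╬╬█╬┄┄┄┄
┄┄╬╬─·····

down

··········
··········
┄█╬┄╬░╬┄┄┄
█╬░██░───╬
█┄─╬█─╬┄┄┄
┄─┄┄┄▲─┄█╬
╬─┄─┄█┄─╬█
┄┄╬╬█╬┄┄┄┄
┄┄╬╬─·····
█┄╬╬╬·····

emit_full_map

···┄┄█╬┄╬░╬┄┄┄
··╬┄█╬░██░───╬
··┄██┄─╬█─╬┄┄┄
··░┄┄─┄┄┄▲─┄█╬
··█┄╬─┄─┄█┄─╬█
··┄░┄┄╬╬█╬┄┄┄┄
··█┄┄┄╬╬─·····
░╬┄██┄╬╬╬·····
╬┄┄─╬┄█░╬·····
██╬╬─┄█┄─·····
┄█╬┄░┄┄─······
┄─╬╬╬┄┄─······
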